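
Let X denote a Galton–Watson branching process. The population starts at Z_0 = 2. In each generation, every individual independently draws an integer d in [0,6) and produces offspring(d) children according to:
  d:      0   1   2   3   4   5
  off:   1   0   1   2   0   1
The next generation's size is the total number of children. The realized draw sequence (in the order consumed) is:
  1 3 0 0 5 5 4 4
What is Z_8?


gen 0: Z_0=2, draws=[1, 3], offspring=[0, 2], Z_1=2
gen 1: Z_1=2, draws=[0, 0], offspring=[1, 1], Z_2=2
gen 2: Z_2=2, draws=[5, 5], offspring=[1, 1], Z_3=2
gen 3: Z_3=2, draws=[4, 4], offspring=[0, 0], Z_4=0
gen 4: Z_4=0, draws=[], offspring=[], Z_5=0
gen 5: Z_5=0, draws=[], offspring=[], Z_6=0
gen 6: Z_6=0, draws=[], offspring=[], Z_7=0
gen 7: Z_7=0, draws=[], offspring=[], Z_8=0

0


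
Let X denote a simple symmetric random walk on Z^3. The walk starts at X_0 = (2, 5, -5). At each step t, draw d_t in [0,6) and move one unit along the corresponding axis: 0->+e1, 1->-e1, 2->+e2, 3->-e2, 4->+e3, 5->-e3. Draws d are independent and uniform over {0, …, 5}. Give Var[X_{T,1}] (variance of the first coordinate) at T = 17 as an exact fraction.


Outcome values over d=0..5: [1, -1, 0, 0, 0, 0]
Σy = 0, Σy² = 2, M = 6
μ = 0/6 = 0,  σ² = 2/6 − (0)² = 1/3
Independent increments: Var[X_17] = 17·σ² = 17·(1/3) = 17/3

17/3


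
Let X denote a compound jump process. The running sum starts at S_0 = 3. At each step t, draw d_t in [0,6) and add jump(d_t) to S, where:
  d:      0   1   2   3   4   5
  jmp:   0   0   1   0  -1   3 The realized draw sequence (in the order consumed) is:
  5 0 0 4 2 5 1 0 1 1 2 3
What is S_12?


10

t=0: S=3, d=5, jump=3, S_1=6
t=1: S=6, d=0, jump=0, S_2=6
t=2: S=6, d=0, jump=0, S_3=6
t=3: S=6, d=4, jump=-1, S_4=5
t=4: S=5, d=2, jump=1, S_5=6
t=5: S=6, d=5, jump=3, S_6=9
t=6: S=9, d=1, jump=0, S_7=9
t=7: S=9, d=0, jump=0, S_8=9
t=8: S=9, d=1, jump=0, S_9=9
t=9: S=9, d=1, jump=0, S_10=9
t=10: S=9, d=2, jump=1, S_11=10
t=11: S=10, d=3, jump=0, S_12=10


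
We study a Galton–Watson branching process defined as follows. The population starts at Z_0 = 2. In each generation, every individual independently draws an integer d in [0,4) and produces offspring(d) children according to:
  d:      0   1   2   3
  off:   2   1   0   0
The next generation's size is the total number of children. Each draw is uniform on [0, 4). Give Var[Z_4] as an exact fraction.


Outcome values over d=0..3: [2, 1, 0, 0]
Σy = 3, Σy² = 5, M = 4
μ = 3/4 = 3/4,  σ² = 5/4 − (3/4)² = 11/16
V_0 = 0, E_0 = 2
V_1 = 11/16·E_0 + (3/4)²·V_0 = 11/8;  E_1 = 3/2
V_2 = 11/16·E_1 + (3/4)²·V_1 = 231/128;  E_2 = 9/8
V_3 = 11/16·E_2 + (3/4)²·V_2 = 3663/2048;  E_3 = 27/32
V_4 = 11/16·E_3 + (3/4)²·V_3 = 51975/32768;  E_4 = 81/128

51975/32768


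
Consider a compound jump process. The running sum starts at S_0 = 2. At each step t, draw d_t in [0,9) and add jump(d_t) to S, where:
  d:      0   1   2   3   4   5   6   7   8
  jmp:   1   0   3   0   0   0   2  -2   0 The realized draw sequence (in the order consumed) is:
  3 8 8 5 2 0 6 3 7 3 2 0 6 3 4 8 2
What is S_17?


t=0: S=2, d=3, jump=0, S_1=2
t=1: S=2, d=8, jump=0, S_2=2
t=2: S=2, d=8, jump=0, S_3=2
t=3: S=2, d=5, jump=0, S_4=2
t=4: S=2, d=2, jump=3, S_5=5
t=5: S=5, d=0, jump=1, S_6=6
t=6: S=6, d=6, jump=2, S_7=8
t=7: S=8, d=3, jump=0, S_8=8
t=8: S=8, d=7, jump=-2, S_9=6
t=9: S=6, d=3, jump=0, S_10=6
t=10: S=6, d=2, jump=3, S_11=9
t=11: S=9, d=0, jump=1, S_12=10
t=12: S=10, d=6, jump=2, S_13=12
t=13: S=12, d=3, jump=0, S_14=12
t=14: S=12, d=4, jump=0, S_15=12
t=15: S=12, d=8, jump=0, S_16=12
t=16: S=12, d=2, jump=3, S_17=15

15


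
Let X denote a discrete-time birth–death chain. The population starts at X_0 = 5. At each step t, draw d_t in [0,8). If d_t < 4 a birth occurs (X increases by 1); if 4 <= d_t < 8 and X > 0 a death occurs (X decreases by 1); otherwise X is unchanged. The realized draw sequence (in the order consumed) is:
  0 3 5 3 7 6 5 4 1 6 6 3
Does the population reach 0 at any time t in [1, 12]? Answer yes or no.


no

t=0: X=5, d=0 → birth, X_1=6
t=1: X=6, d=3 → birth, X_2=7
t=2: X=7, d=5 → death, X_3=6
t=3: X=6, d=3 → birth, X_4=7
t=4: X=7, d=7 → death, X_5=6
t=5: X=6, d=6 → death, X_6=5
t=6: X=5, d=5 → death, X_7=4
t=7: X=4, d=4 → death, X_8=3
t=8: X=3, d=1 → birth, X_9=4
t=9: X=4, d=6 → death, X_10=3
t=10: X=3, d=6 → death, X_11=2
t=11: X=2, d=3 → birth, X_12=3


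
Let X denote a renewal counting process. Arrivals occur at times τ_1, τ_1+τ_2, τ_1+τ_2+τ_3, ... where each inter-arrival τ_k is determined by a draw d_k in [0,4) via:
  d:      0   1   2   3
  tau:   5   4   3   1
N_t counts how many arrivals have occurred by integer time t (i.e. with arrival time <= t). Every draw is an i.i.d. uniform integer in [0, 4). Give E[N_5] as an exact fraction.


1413/1024

Inter-arrival values over d=0..3: [5, 4, 3, 1]
Each d has probability 1/4, so the pmf of τ is: f(1) = 1/4, f(3) = 1/4, f(4) = 1/4, f(5) = 1/4
Renewal equation for m(n) = E[N_n]: condition on τ_1 = k (if k <= n, one arrival plus a fresh copy on the remaining n−k steps): m(n) = F(n) + Σ_{k<=n} f(k)·m(n−k), where F(n) = P(τ <= n) and m(0) = 0
m(1) = F(1) = 1/4
m(2) = F(2) + f(1)·m(1) = 1/4 + 1/4·1/4 = 5/16
m(3) = F(3) + f(1)·m(2) = 1/2 + 1/4·5/16 = 37/64
m(4) = F(4) + f(1)·m(3) + f(3)·m(1) = 3/4 + 1/4·37/64 + 1/4·1/4 = 245/256
m(5) = F(5) + f(1)·m(4) + f(3)·m(2) + f(4)·m(1) = 1 + 1/4·245/256 + 1/4·5/16 + 1/4·1/4 = 1413/1024
E[N_5] = m(5) = 1413/1024


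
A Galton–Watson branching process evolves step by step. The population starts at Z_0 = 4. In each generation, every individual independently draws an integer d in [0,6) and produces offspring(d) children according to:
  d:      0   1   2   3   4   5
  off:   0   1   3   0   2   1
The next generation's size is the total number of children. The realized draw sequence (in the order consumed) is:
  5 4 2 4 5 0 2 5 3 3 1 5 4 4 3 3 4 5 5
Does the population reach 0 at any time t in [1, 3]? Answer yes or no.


gen 0: Z_0=4, draws=[5, 4, 2, 4], offspring=[1, 2, 3, 2], Z_1=8
gen 1: Z_1=8, draws=[5, 0, 2, 5, 3, 3, 1, 5], offspring=[1, 0, 3, 1, 0, 0, 1, 1], Z_2=7
gen 2: Z_2=7, draws=[4, 4, 3, 3, 4, 5, 5], offspring=[2, 2, 0, 0, 2, 1, 1], Z_3=8

no


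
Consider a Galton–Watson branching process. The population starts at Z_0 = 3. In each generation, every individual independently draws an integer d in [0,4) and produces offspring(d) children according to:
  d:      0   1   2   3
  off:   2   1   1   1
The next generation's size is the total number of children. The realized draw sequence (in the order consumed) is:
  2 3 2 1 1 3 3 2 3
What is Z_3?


gen 0: Z_0=3, draws=[2, 3, 2], offspring=[1, 1, 1], Z_1=3
gen 1: Z_1=3, draws=[1, 1, 3], offspring=[1, 1, 1], Z_2=3
gen 2: Z_2=3, draws=[3, 2, 3], offspring=[1, 1, 1], Z_3=3

3


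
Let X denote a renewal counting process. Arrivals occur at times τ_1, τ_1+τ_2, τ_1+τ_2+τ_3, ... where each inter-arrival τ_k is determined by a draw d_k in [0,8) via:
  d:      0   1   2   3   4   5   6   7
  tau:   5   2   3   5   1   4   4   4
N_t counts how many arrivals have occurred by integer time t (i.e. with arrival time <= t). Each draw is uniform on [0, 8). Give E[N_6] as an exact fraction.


378865/262144

Inter-arrival values over d=0..7: [5, 2, 3, 5, 1, 4, 4, 4]
Each d has probability 1/8, so the pmf of τ is: f(1) = 1/8, f(2) = 1/8, f(3) = 1/8, f(4) = 3/8, f(5) = 1/4
Renewal equation for m(n) = E[N_n]: condition on τ_1 = k (if k <= n, one arrival plus a fresh copy on the remaining n−k steps): m(n) = F(n) + Σ_{k<=n} f(k)·m(n−k), where F(n) = P(τ <= n) and m(0) = 0
m(1) = F(1) = 1/8
m(2) = F(2) + f(1)·m(1) = 1/4 + 1/8·1/8 = 17/64
m(3) = F(3) + f(1)·m(2) + f(2)·m(1) = 3/8 + 1/8·17/64 + 1/8·1/8 = 217/512
m(4) = F(4) + f(1)·m(3) + f(2)·m(2) + f(3)·m(1) = 3/4 + 1/8·217/512 + 1/8·17/64 + 1/8·1/8 = 3489/4096
m(5) = F(5) + f(1)·m(4) + f(2)·m(3) + f(3)·m(2) + f(4)·m(1) = 1 + 1/8·3489/4096 + 1/8·217/512 + 1/8·17/64 + 3/8·1/8 = 40617/32768
m(6) = F(6) + f(1)·m(5) + f(2)·m(4) + f(3)·m(3) + f(4)·m(2) + f(5)·m(1) = 1 + 1/8·40617/32768 + 1/8·3489/4096 + 1/8·217/512 + 3/8·17/64 + 1/4·1/8 = 378865/262144
E[N_6] = m(6) = 378865/262144


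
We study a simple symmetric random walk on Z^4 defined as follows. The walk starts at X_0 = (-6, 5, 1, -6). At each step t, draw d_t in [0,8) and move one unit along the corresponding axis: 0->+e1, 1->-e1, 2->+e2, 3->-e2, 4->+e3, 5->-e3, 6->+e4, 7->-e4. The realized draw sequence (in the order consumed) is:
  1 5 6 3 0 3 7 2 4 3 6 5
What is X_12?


(-6, 3, 0, -5)

t=0: X=(-6, 5, 1, -6), d=1 → -e1, X_1=(-7, 5, 1, -6)
t=1: X=(-7, 5, 1, -6), d=5 → -e3, X_2=(-7, 5, 0, -6)
t=2: X=(-7, 5, 0, -6), d=6 → +e4, X_3=(-7, 5, 0, -5)
t=3: X=(-7, 5, 0, -5), d=3 → -e2, X_4=(-7, 4, 0, -5)
t=4: X=(-7, 4, 0, -5), d=0 → +e1, X_5=(-6, 4, 0, -5)
t=5: X=(-6, 4, 0, -5), d=3 → -e2, X_6=(-6, 3, 0, -5)
t=6: X=(-6, 3, 0, -5), d=7 → -e4, X_7=(-6, 3, 0, -6)
t=7: X=(-6, 3, 0, -6), d=2 → +e2, X_8=(-6, 4, 0, -6)
t=8: X=(-6, 4, 0, -6), d=4 → +e3, X_9=(-6, 4, 1, -6)
t=9: X=(-6, 4, 1, -6), d=3 → -e2, X_10=(-6, 3, 1, -6)
t=10: X=(-6, 3, 1, -6), d=6 → +e4, X_11=(-6, 3, 1, -5)
t=11: X=(-6, 3, 1, -5), d=5 → -e3, X_12=(-6, 3, 0, -5)


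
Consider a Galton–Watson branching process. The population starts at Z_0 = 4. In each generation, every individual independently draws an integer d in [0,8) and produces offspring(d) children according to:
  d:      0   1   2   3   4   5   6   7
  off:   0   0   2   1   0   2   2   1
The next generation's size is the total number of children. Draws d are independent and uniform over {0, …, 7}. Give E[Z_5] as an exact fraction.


Outcome values over d=0..7: [0, 0, 2, 1, 0, 2, 2, 1]
Σy = 8, Σy² = 14, M = 8
μ = 8/8 = 1,  σ² = 14/8 − (1)² = 3/4
E[Z_0] = 4
E[Z_1] = 1·E[Z_0] = 4
E[Z_2] = 1·E[Z_1] = 4
E[Z_3] = 1·E[Z_2] = 4
E[Z_4] = 1·E[Z_3] = 4
E[Z_5] = 1·E[Z_4] = 4

4


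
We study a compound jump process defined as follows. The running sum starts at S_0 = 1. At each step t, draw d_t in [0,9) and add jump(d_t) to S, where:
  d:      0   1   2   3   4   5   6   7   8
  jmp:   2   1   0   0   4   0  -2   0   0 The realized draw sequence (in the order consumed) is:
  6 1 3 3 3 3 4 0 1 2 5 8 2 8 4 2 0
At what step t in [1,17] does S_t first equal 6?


t=0: S=1, d=6, jump=-2, S_1=-1
t=1: S=-1, d=1, jump=1, S_2=0
t=2: S=0, d=3, jump=0, S_3=0
t=3: S=0, d=3, jump=0, S_4=0
t=4: S=0, d=3, jump=0, S_5=0
t=5: S=0, d=3, jump=0, S_6=0
t=6: S=0, d=4, jump=4, S_7=4
t=7: S=4, d=0, jump=2, S_8=6
t=8: S=6, d=1, jump=1, S_9=7
t=9: S=7, d=2, jump=0, S_10=7
t=10: S=7, d=5, jump=0, S_11=7
t=11: S=7, d=8, jump=0, S_12=7
t=12: S=7, d=2, jump=0, S_13=7
t=13: S=7, d=8, jump=0, S_14=7
t=14: S=7, d=4, jump=4, S_15=11
t=15: S=11, d=2, jump=0, S_16=11
t=16: S=11, d=0, jump=2, S_17=13

8


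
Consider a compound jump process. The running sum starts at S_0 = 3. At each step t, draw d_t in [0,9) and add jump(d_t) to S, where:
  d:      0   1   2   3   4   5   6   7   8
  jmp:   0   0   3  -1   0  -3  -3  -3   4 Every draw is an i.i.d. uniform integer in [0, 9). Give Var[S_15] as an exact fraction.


Outcome values over d=0..8: [0, 0, 3, -1, 0, -3, -3, -3, 4]
Σy = -3, Σy² = 53, M = 9
μ = -3/9 = -1/3,  σ² = 53/9 − (-1/3)² = 52/9
Independent increments: Var[S_15] = 15·σ² = 15·(52/9) = 260/3

260/3


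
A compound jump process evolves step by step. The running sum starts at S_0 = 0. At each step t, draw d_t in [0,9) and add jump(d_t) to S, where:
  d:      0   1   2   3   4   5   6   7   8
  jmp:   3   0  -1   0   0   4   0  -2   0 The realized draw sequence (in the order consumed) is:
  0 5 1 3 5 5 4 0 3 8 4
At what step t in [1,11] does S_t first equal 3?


1

t=0: S=0, d=0, jump=3, S_1=3
t=1: S=3, d=5, jump=4, S_2=7
t=2: S=7, d=1, jump=0, S_3=7
t=3: S=7, d=3, jump=0, S_4=7
t=4: S=7, d=5, jump=4, S_5=11
t=5: S=11, d=5, jump=4, S_6=15
t=6: S=15, d=4, jump=0, S_7=15
t=7: S=15, d=0, jump=3, S_8=18
t=8: S=18, d=3, jump=0, S_9=18
t=9: S=18, d=8, jump=0, S_10=18
t=10: S=18, d=4, jump=0, S_11=18


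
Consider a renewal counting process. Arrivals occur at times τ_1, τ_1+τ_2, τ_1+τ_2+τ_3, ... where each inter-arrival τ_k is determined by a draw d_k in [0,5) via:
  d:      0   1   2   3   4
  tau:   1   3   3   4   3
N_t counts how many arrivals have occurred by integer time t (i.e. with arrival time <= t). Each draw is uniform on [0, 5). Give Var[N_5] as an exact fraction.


4052214/9765625

Inter-arrival values over d=0..4: [1, 3, 3, 4, 3]
Each d has probability 1/5, so the pmf of τ is: f(1) = 1/5, f(3) = 3/5, f(4) = 1/5
Let p_n(j) = P(N_n = j), with p_0 = [1]. Condition on τ_1: p_n(0) = P(τ > n), and for j >= 1, p_n(j) = Σ_{k<=n} f(k)·p_{n−k}(j−1)
p_1 = [4/5, 1/5]  (j = 0..1)
p_2 = [4/5, 4/25, 1/25]  (j = 0..2)
p_3 = [1/5, 19/25, 4/125, 1/125]  (j = 0..3)
p_4 = [0, 18/25, 34/125, 4/625, 1/625]  (j = 0..4)
p_5 = [0, 16/25, 7/25, 49/625, 4/3125, 1/3125]  (j = 0..5)
E[N_5] = Σ j·p_5(j) = 4506/3125;  E[N_5²] = Σ j²·p_5(j) = 7794/3125
Var[N_5] = 7794/3125 − (4506/3125)² = 4052214/9765625


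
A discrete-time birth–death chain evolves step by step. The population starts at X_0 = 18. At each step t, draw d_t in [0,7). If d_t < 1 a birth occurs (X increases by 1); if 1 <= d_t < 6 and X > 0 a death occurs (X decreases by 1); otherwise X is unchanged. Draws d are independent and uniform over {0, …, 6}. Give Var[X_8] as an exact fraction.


X can drop by at most 1 per step and X_0 = 18 > T = 8, so X_t >= 18 − t >= 10 > 0 for every t <= 8: the floor at 0 (the 'and X > 0' condition) never binds. Hence X_8 = X_0 + Σ_{t<8} Y_t with i.i.d. increments Y_t = y(d_t) ∈ {+1, −1, 0}.
Outcome values over d=0..6: [1, -1, -1, -1, -1, -1, 0]
Σy = -4, Σy² = 6, M = 7
μ = -4/7 = -4/7,  σ² = 6/7 − (-4/7)² = 26/49
Independent increments: Var[X_8] = 8·σ² = 8·(26/49) = 208/49

208/49


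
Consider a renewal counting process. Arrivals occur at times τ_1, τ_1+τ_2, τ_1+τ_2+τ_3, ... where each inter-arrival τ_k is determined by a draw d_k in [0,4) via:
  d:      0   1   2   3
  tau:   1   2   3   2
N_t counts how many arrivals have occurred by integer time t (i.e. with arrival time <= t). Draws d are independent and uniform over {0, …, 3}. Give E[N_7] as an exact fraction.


Inter-arrival values over d=0..3: [1, 2, 3, 2]
Each d has probability 1/4, so the pmf of τ is: f(1) = 1/4, f(2) = 1/2, f(3) = 1/4
Renewal equation for m(n) = E[N_n]: condition on τ_1 = k (if k <= n, one arrival plus a fresh copy on the remaining n−k steps): m(n) = F(n) + Σ_{k<=n} f(k)·m(n−k), where F(n) = P(τ <= n) and m(0) = 0
m(1) = F(1) = 1/4
m(2) = F(2) + f(1)·m(1) = 3/4 + 1/4·1/4 = 13/16
m(3) = F(3) + f(1)·m(2) + f(2)·m(1) = 1 + 1/4·13/16 + 1/2·1/4 = 85/64
m(4) = F(4) + f(1)·m(3) + f(2)·m(2) + f(3)·m(1) = 1 + 1/4·85/64 + 1/2·13/16 + 1/4·1/4 = 461/256
m(5) = F(5) + f(1)·m(4) + f(2)·m(3) + f(3)·m(2) = 1 + 1/4·461/256 + 1/2·85/64 + 1/4·13/16 = 2373/1024
m(6) = F(6) + f(1)·m(5) + f(2)·m(4) + f(3)·m(3) = 1 + 1/4·2373/1024 + 1/2·461/256 + 1/4·85/64 = 11517/4096
m(7) = F(7) + f(1)·m(6) + f(2)·m(5) + f(3)·m(4) = 1 + 1/4·11517/4096 + 1/2·2373/1024 + 1/4·461/256 = 54261/16384
E[N_7] = m(7) = 54261/16384

54261/16384


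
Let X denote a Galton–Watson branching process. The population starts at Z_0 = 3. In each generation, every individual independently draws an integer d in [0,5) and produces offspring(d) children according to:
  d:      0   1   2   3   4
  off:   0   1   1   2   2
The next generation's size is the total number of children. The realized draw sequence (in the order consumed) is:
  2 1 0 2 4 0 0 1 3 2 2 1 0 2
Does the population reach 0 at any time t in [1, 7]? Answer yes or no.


no

gen 0: Z_0=3, draws=[2, 1, 0], offspring=[1, 1, 0], Z_1=2
gen 1: Z_1=2, draws=[2, 4], offspring=[1, 2], Z_2=3
gen 2: Z_2=3, draws=[0, 0, 1], offspring=[0, 0, 1], Z_3=1
gen 3: Z_3=1, draws=[3], offspring=[2], Z_4=2
gen 4: Z_4=2, draws=[2, 2], offspring=[1, 1], Z_5=2
gen 5: Z_5=2, draws=[1, 0], offspring=[1, 0], Z_6=1
gen 6: Z_6=1, draws=[2], offspring=[1], Z_7=1


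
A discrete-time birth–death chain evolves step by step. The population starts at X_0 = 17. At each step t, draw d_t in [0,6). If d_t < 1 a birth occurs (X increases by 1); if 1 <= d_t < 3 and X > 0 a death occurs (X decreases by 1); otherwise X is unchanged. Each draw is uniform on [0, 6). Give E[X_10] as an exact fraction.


X can drop by at most 1 per step and X_0 = 17 > T = 10, so X_t >= 17 − t >= 7 > 0 for every t <= 10: the floor at 0 (the 'and X > 0' condition) never binds. Hence X_10 = X_0 + Σ_{t<10} Y_t with i.i.d. increments Y_t = y(d_t) ∈ {+1, −1, 0}.
Outcome values over d=0..5: [1, -1, -1, 0, 0, 0]
Σy = -1, Σy² = 3, M = 6
μ = -1/6 = -1/6,  σ² = 3/6 − (-1/6)² = 17/36
E[X_10] = 17 + 10·(-1/6) = 46/3

46/3


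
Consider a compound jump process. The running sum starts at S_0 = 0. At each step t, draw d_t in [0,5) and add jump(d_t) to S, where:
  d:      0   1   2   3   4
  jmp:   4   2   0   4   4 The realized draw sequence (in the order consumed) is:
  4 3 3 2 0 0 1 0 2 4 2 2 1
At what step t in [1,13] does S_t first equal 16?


t=0: S=0, d=4, jump=4, S_1=4
t=1: S=4, d=3, jump=4, S_2=8
t=2: S=8, d=3, jump=4, S_3=12
t=3: S=12, d=2, jump=0, S_4=12
t=4: S=12, d=0, jump=4, S_5=16
t=5: S=16, d=0, jump=4, S_6=20
t=6: S=20, d=1, jump=2, S_7=22
t=7: S=22, d=0, jump=4, S_8=26
t=8: S=26, d=2, jump=0, S_9=26
t=9: S=26, d=4, jump=4, S_10=30
t=10: S=30, d=2, jump=0, S_11=30
t=11: S=30, d=2, jump=0, S_12=30
t=12: S=30, d=1, jump=2, S_13=32

5


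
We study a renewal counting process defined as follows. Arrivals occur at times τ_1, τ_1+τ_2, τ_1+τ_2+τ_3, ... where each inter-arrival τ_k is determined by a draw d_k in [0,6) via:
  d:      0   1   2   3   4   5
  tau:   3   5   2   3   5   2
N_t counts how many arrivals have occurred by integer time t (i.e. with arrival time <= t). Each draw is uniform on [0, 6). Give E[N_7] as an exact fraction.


Inter-arrival values over d=0..5: [3, 5, 2, 3, 5, 2]
Each d has probability 1/6, so the pmf of τ is: f(2) = 1/3, f(3) = 1/3, f(5) = 1/3
Renewal equation for m(n) = E[N_n]: condition on τ_1 = k (if k <= n, one arrival plus a fresh copy on the remaining n−k steps): m(n) = F(n) + Σ_{k<=n} f(k)·m(n−k), where F(n) = P(τ <= n) and m(0) = 0
m(1) = F(1) = 0
m(2) = F(2) = 1/3
m(3) = F(3) = 2/3
m(4) = F(4) + f(2)·m(2) = 2/3 + 1/3·1/3 = 7/9
m(5) = F(5) + f(2)·m(3) + f(3)·m(2) = 1 + 1/3·2/3 + 1/3·1/3 = 4/3
m(6) = F(6) + f(2)·m(4) + f(3)·m(3) = 1 + 1/3·7/9 + 1/3·2/3 = 40/27
m(7) = F(7) + f(2)·m(5) + f(3)·m(4) + f(5)·m(2) = 1 + 1/3·4/3 + 1/3·7/9 + 1/3·1/3 = 49/27
E[N_7] = m(7) = 49/27

49/27


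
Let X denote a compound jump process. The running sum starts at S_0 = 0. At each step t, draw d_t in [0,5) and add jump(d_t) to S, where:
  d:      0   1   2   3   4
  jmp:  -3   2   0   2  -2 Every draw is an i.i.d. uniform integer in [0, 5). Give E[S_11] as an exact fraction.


-11/5

Outcome values over d=0..4: [-3, 2, 0, 2, -2]
Σy = -1, Σy² = 21, M = 5
μ = -1/5 = -1/5,  σ² = 21/5 − (-1/5)² = 104/25
E[S_11] = 0 + 11·(-1/5) = -11/5


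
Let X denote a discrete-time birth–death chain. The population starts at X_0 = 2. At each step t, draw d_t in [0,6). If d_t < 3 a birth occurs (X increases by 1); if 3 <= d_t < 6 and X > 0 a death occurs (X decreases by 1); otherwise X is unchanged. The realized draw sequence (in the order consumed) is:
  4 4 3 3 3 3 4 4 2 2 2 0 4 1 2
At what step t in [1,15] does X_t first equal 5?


t=0: X=2, d=4 → death, X_1=1
t=1: X=1, d=4 → death, X_2=0
t=2: X=0, d=3 → hold, X_3=0
t=3: X=0, d=3 → hold, X_4=0
t=4: X=0, d=3 → hold, X_5=0
t=5: X=0, d=3 → hold, X_6=0
t=6: X=0, d=4 → hold, X_7=0
t=7: X=0, d=4 → hold, X_8=0
t=8: X=0, d=2 → birth, X_9=1
t=9: X=1, d=2 → birth, X_10=2
t=10: X=2, d=2 → birth, X_11=3
t=11: X=3, d=0 → birth, X_12=4
t=12: X=4, d=4 → death, X_13=3
t=13: X=3, d=1 → birth, X_14=4
t=14: X=4, d=2 → birth, X_15=5

15


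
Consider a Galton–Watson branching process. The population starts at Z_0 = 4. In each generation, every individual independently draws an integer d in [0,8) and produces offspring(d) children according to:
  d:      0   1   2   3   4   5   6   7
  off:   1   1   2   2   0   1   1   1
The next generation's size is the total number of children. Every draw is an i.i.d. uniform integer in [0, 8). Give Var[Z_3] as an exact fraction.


Outcome values over d=0..7: [1, 1, 2, 2, 0, 1, 1, 1]
Σy = 9, Σy² = 13, M = 8
μ = 9/8 = 9/8,  σ² = 13/8 − (9/8)² = 23/64
V_0 = 0, E_0 = 4
V_1 = 23/64·E_0 + (9/8)²·V_0 = 23/16;  E_1 = 9/2
V_2 = 23/64·E_1 + (9/8)²·V_1 = 3519/1024;  E_2 = 81/16
V_3 = 23/64·E_2 + (9/8)²·V_2 = 404271/65536;  E_3 = 729/128

404271/65536


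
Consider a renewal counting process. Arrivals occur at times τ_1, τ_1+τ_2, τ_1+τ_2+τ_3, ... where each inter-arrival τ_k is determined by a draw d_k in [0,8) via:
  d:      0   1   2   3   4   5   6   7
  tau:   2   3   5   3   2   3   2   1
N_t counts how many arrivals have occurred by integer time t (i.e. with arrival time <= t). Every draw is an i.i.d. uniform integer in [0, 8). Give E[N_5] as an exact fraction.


Inter-arrival values over d=0..7: [2, 3, 5, 3, 2, 3, 2, 1]
Each d has probability 1/8, so the pmf of τ is: f(1) = 1/8, f(2) = 3/8, f(3) = 3/8, f(5) = 1/8
Renewal equation for m(n) = E[N_n]: condition on τ_1 = k (if k <= n, one arrival plus a fresh copy on the remaining n−k steps): m(n) = F(n) + Σ_{k<=n} f(k)·m(n−k), where F(n) = P(τ <= n) and m(0) = 0
m(1) = F(1) = 1/8
m(2) = F(2) + f(1)·m(1) = 1/2 + 1/8·1/8 = 33/64
m(3) = F(3) + f(1)·m(2) + f(2)·m(1) = 7/8 + 1/8·33/64 + 3/8·1/8 = 505/512
m(4) = F(4) + f(1)·m(3) + f(2)·m(2) + f(3)·m(1) = 7/8 + 1/8·505/512 + 3/8·33/64 + 3/8·1/8 = 5073/4096
m(5) = F(5) + f(1)·m(4) + f(2)·m(3) + f(3)·m(2) = 1 + 1/8·5073/4096 + 3/8·505/512 + 3/8·33/64 = 56297/32768
E[N_5] = m(5) = 56297/32768

56297/32768


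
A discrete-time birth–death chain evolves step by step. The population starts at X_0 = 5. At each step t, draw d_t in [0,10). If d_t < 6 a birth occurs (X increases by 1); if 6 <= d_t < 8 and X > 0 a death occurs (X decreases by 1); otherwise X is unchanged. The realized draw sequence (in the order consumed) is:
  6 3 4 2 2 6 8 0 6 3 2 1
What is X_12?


10

t=0: X=5, d=6 → death, X_1=4
t=1: X=4, d=3 → birth, X_2=5
t=2: X=5, d=4 → birth, X_3=6
t=3: X=6, d=2 → birth, X_4=7
t=4: X=7, d=2 → birth, X_5=8
t=5: X=8, d=6 → death, X_6=7
t=6: X=7, d=8 → hold, X_7=7
t=7: X=7, d=0 → birth, X_8=8
t=8: X=8, d=6 → death, X_9=7
t=9: X=7, d=3 → birth, X_10=8
t=10: X=8, d=2 → birth, X_11=9
t=11: X=9, d=1 → birth, X_12=10


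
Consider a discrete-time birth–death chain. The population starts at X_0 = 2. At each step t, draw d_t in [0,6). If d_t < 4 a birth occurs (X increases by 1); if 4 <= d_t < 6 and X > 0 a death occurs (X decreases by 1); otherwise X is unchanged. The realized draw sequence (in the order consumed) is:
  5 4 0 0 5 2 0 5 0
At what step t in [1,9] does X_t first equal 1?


t=0: X=2, d=5 → death, X_1=1
t=1: X=1, d=4 → death, X_2=0
t=2: X=0, d=0 → birth, X_3=1
t=3: X=1, d=0 → birth, X_4=2
t=4: X=2, d=5 → death, X_5=1
t=5: X=1, d=2 → birth, X_6=2
t=6: X=2, d=0 → birth, X_7=3
t=7: X=3, d=5 → death, X_8=2
t=8: X=2, d=0 → birth, X_9=3

1


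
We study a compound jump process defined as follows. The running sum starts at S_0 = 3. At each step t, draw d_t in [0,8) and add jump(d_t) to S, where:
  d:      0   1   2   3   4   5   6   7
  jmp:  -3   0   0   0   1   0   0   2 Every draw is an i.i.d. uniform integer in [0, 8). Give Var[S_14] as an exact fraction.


49/2

Outcome values over d=0..7: [-3, 0, 0, 0, 1, 0, 0, 2]
Σy = 0, Σy² = 14, M = 8
μ = 0/8 = 0,  σ² = 14/8 − (0)² = 7/4
Independent increments: Var[S_14] = 14·σ² = 14·(7/4) = 49/2


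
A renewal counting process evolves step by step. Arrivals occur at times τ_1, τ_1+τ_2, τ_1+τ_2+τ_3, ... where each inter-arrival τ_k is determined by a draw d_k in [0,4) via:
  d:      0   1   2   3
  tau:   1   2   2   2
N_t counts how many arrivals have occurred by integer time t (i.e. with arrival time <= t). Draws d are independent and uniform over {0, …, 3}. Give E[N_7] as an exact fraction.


62125/16384

Inter-arrival values over d=0..3: [1, 2, 2, 2]
Each d has probability 1/4, so the pmf of τ is: f(1) = 1/4, f(2) = 3/4
Renewal equation for m(n) = E[N_n]: condition on τ_1 = k (if k <= n, one arrival plus a fresh copy on the remaining n−k steps): m(n) = F(n) + Σ_{k<=n} f(k)·m(n−k), where F(n) = P(τ <= n) and m(0) = 0
m(1) = F(1) = 1/4
m(2) = F(2) + f(1)·m(1) = 1 + 1/4·1/4 = 17/16
m(3) = F(3) + f(1)·m(2) + f(2)·m(1) = 1 + 1/4·17/16 + 3/4·1/4 = 93/64
m(4) = F(4) + f(1)·m(3) + f(2)·m(2) = 1 + 1/4·93/64 + 3/4·17/16 = 553/256
m(5) = F(5) + f(1)·m(4) + f(2)·m(3) = 1 + 1/4·553/256 + 3/4·93/64 = 2693/1024
m(6) = F(6) + f(1)·m(5) + f(2)·m(4) = 1 + 1/4·2693/1024 + 3/4·553/256 = 13425/4096
m(7) = F(7) + f(1)·m(6) + f(2)·m(5) = 1 + 1/4·13425/4096 + 3/4·2693/1024 = 62125/16384
E[N_7] = m(7) = 62125/16384


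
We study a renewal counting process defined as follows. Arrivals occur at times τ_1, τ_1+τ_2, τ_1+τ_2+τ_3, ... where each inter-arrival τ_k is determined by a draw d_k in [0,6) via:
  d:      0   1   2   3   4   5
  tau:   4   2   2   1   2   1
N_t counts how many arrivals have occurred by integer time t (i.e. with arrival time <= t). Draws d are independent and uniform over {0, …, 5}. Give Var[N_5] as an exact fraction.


Inter-arrival values over d=0..5: [4, 2, 2, 1, 2, 1]
Each d has probability 1/6, so the pmf of τ is: f(1) = 1/3, f(2) = 1/2, f(4) = 1/6
Let p_n(j) = P(N_n = j), with p_0 = [1]. Condition on τ_1: p_n(0) = P(τ > n), and for j >= 1, p_n(j) = Σ_{k<=n} f(k)·p_{n−k}(j−1)
p_1 = [2/3, 1/3]  (j = 0..1)
p_2 = [1/6, 13/18, 1/9]  (j = 0..2)
p_3 = [1/6, 7/18, 11/27, 1/27]  (j = 0..3)
p_4 = [0, 11/36, 53/108, 31/162, 1/81]  (j = 0..4)
p_5 = [0, 7/36, 19/54, 119/324, 20/243, 1/243]  (j = 0..5)
E[N_5] = Σ j·p_5(j) = 571/243;  E[N_5²] = Σ j²·p_5(j) = 1025/162
Var[N_5] = 1025/162 − (571/243)² = 95143/118098

95143/118098


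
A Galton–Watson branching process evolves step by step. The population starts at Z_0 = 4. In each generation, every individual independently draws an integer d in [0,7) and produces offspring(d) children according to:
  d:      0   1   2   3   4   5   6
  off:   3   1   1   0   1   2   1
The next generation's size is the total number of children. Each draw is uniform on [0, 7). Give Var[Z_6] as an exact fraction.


Outcome values over d=0..6: [3, 1, 1, 0, 1, 2, 1]
Σy = 9, Σy² = 17, M = 7
μ = 9/7 = 9/7,  σ² = 17/7 − (9/7)² = 38/49
V_0 = 0, E_0 = 4
V_1 = 38/49·E_0 + (9/7)²·V_0 = 152/49;  E_1 = 36/7
V_2 = 38/49·E_1 + (9/7)²·V_1 = 21888/2401;  E_2 = 324/49
V_3 = 38/49·E_2 + (9/7)²·V_2 = 2376216/117649;  E_3 = 2916/343
V_4 = 38/49·E_3 + (9/7)²·V_3 = 230480640/5764801;  E_4 = 26244/2401
V_5 = 38/49·E_4 + (9/7)²·V_4 = 21063381912/282475249;  E_5 = 236196/16807
V_6 = 38/49·E_5 + (9/7)²·V_5 = 1856984289408/13841287201;  E_6 = 2125764/117649

1856984289408/13841287201


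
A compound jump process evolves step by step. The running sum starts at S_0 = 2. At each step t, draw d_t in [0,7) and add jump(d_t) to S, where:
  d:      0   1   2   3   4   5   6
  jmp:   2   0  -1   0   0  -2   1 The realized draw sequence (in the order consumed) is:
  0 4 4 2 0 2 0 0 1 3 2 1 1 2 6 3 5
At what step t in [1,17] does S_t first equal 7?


t=0: S=2, d=0, jump=2, S_1=4
t=1: S=4, d=4, jump=0, S_2=4
t=2: S=4, d=4, jump=0, S_3=4
t=3: S=4, d=2, jump=-1, S_4=3
t=4: S=3, d=0, jump=2, S_5=5
t=5: S=5, d=2, jump=-1, S_6=4
t=6: S=4, d=0, jump=2, S_7=6
t=7: S=6, d=0, jump=2, S_8=8
t=8: S=8, d=1, jump=0, S_9=8
t=9: S=8, d=3, jump=0, S_10=8
t=10: S=8, d=2, jump=-1, S_11=7
t=11: S=7, d=1, jump=0, S_12=7
t=12: S=7, d=1, jump=0, S_13=7
t=13: S=7, d=2, jump=-1, S_14=6
t=14: S=6, d=6, jump=1, S_15=7
t=15: S=7, d=3, jump=0, S_16=7
t=16: S=7, d=5, jump=-2, S_17=5

11


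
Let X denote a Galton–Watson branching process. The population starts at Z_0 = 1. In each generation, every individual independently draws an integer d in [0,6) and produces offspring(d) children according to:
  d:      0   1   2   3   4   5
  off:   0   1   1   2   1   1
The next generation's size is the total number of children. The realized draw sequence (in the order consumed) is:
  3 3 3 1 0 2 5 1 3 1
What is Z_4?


gen 0: Z_0=1, draws=[3], offspring=[2], Z_1=2
gen 1: Z_1=2, draws=[3, 3], offspring=[2, 2], Z_2=4
gen 2: Z_2=4, draws=[1, 0, 2, 5], offspring=[1, 0, 1, 1], Z_3=3
gen 3: Z_3=3, draws=[1, 3, 1], offspring=[1, 2, 1], Z_4=4

4


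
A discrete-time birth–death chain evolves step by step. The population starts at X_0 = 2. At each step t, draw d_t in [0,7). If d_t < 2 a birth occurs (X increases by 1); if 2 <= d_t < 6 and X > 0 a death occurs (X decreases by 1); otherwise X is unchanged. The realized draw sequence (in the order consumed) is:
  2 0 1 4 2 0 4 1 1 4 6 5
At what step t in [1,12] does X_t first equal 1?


1

t=0: X=2, d=2 → death, X_1=1
t=1: X=1, d=0 → birth, X_2=2
t=2: X=2, d=1 → birth, X_3=3
t=3: X=3, d=4 → death, X_4=2
t=4: X=2, d=2 → death, X_5=1
t=5: X=1, d=0 → birth, X_6=2
t=6: X=2, d=4 → death, X_7=1
t=7: X=1, d=1 → birth, X_8=2
t=8: X=2, d=1 → birth, X_9=3
t=9: X=3, d=4 → death, X_10=2
t=10: X=2, d=6 → hold, X_11=2
t=11: X=2, d=5 → death, X_12=1


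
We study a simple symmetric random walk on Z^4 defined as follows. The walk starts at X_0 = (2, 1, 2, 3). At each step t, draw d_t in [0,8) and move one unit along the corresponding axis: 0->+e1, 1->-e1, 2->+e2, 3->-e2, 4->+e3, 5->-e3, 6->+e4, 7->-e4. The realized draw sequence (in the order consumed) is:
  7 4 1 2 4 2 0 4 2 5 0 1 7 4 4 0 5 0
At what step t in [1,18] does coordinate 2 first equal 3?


t=0: X=(2, 1, 2, 3), d=7 → -e4, X_1=(2, 1, 2, 2)
t=1: X=(2, 1, 2, 2), d=4 → +e3, X_2=(2, 1, 3, 2)
t=2: X=(2, 1, 3, 2), d=1 → -e1, X_3=(1, 1, 3, 2)
t=3: X=(1, 1, 3, 2), d=2 → +e2, X_4=(1, 2, 3, 2)
t=4: X=(1, 2, 3, 2), d=4 → +e3, X_5=(1, 2, 4, 2)
t=5: X=(1, 2, 4, 2), d=2 → +e2, X_6=(1, 3, 4, 2)
t=6: X=(1, 3, 4, 2), d=0 → +e1, X_7=(2, 3, 4, 2)
t=7: X=(2, 3, 4, 2), d=4 → +e3, X_8=(2, 3, 5, 2)
t=8: X=(2, 3, 5, 2), d=2 → +e2, X_9=(2, 4, 5, 2)
t=9: X=(2, 4, 5, 2), d=5 → -e3, X_10=(2, 4, 4, 2)
t=10: X=(2, 4, 4, 2), d=0 → +e1, X_11=(3, 4, 4, 2)
t=11: X=(3, 4, 4, 2), d=1 → -e1, X_12=(2, 4, 4, 2)
t=12: X=(2, 4, 4, 2), d=7 → -e4, X_13=(2, 4, 4, 1)
t=13: X=(2, 4, 4, 1), d=4 → +e3, X_14=(2, 4, 5, 1)
t=14: X=(2, 4, 5, 1), d=4 → +e3, X_15=(2, 4, 6, 1)
t=15: X=(2, 4, 6, 1), d=0 → +e1, X_16=(3, 4, 6, 1)
t=16: X=(3, 4, 6, 1), d=5 → -e3, X_17=(3, 4, 5, 1)
t=17: X=(3, 4, 5, 1), d=0 → +e1, X_18=(4, 4, 5, 1)

6


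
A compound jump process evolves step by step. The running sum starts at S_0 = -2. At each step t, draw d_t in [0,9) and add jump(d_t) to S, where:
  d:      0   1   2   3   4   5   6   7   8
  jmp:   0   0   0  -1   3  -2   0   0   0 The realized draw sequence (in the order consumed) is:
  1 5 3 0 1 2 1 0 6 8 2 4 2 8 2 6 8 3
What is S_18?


t=0: S=-2, d=1, jump=0, S_1=-2
t=1: S=-2, d=5, jump=-2, S_2=-4
t=2: S=-4, d=3, jump=-1, S_3=-5
t=3: S=-5, d=0, jump=0, S_4=-5
t=4: S=-5, d=1, jump=0, S_5=-5
t=5: S=-5, d=2, jump=0, S_6=-5
t=6: S=-5, d=1, jump=0, S_7=-5
t=7: S=-5, d=0, jump=0, S_8=-5
t=8: S=-5, d=6, jump=0, S_9=-5
t=9: S=-5, d=8, jump=0, S_10=-5
t=10: S=-5, d=2, jump=0, S_11=-5
t=11: S=-5, d=4, jump=3, S_12=-2
t=12: S=-2, d=2, jump=0, S_13=-2
t=13: S=-2, d=8, jump=0, S_14=-2
t=14: S=-2, d=2, jump=0, S_15=-2
t=15: S=-2, d=6, jump=0, S_16=-2
t=16: S=-2, d=8, jump=0, S_17=-2
t=17: S=-2, d=3, jump=-1, S_18=-3

-3


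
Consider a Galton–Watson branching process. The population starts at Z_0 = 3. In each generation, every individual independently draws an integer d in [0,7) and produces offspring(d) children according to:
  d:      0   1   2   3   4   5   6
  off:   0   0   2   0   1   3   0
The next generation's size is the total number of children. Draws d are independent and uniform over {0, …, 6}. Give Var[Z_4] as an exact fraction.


Outcome values over d=0..6: [0, 0, 2, 0, 1, 3, 0]
Σy = 6, Σy² = 14, M = 7
μ = 6/7 = 6/7,  σ² = 14/7 − (6/7)² = 62/49
V_0 = 0, E_0 = 3
V_1 = 62/49·E_0 + (6/7)²·V_0 = 186/49;  E_1 = 18/7
V_2 = 62/49·E_1 + (6/7)²·V_1 = 14508/2401;  E_2 = 108/49
V_3 = 62/49·E_2 + (6/7)²·V_2 = 850392/117649;  E_3 = 648/343
V_4 = 62/49·E_3 + (6/7)²·V_3 = 44394480/5764801;  E_4 = 3888/2401

44394480/5764801


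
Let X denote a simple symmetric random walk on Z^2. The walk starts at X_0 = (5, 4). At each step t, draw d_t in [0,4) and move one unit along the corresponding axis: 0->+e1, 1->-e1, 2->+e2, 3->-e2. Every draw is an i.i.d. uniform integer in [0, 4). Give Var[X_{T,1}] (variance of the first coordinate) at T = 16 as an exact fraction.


Outcome values over d=0..3: [1, -1, 0, 0]
Σy = 0, Σy² = 2, M = 4
μ = 0/4 = 0,  σ² = 2/4 − (0)² = 1/2
Independent increments: Var[X_16] = 16·σ² = 16·(1/2) = 8

8


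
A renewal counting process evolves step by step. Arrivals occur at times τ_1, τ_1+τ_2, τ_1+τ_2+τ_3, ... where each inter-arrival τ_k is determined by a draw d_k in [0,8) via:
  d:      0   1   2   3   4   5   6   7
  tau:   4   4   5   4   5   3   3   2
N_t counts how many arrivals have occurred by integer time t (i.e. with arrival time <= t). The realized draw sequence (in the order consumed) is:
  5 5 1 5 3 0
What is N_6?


2

draw d_1=5: τ_1=3, arrival time A_1=3
draw d_2=5: τ_2=3, arrival time A_2=6
draw d_3=1: τ_3=4, arrival time A_3=10
draw d_4=5: τ_4=3, arrival time A_4=13
draw d_5=3: τ_5=4, arrival time A_5=17
draw d_6=0: τ_6=4, arrival time A_6=21
N_t over t=0..6: 0:0 1:0 2:0 3:1 4:1 5:1 6:2


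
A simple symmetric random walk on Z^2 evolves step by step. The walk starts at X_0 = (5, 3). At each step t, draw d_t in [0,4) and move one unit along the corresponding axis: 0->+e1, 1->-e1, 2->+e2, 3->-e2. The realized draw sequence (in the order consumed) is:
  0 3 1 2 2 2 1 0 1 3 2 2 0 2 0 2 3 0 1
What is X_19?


t=0: X=(5, 3), d=0 → +e1, X_1=(6, 3)
t=1: X=(6, 3), d=3 → -e2, X_2=(6, 2)
t=2: X=(6, 2), d=1 → -e1, X_3=(5, 2)
t=3: X=(5, 2), d=2 → +e2, X_4=(5, 3)
t=4: X=(5, 3), d=2 → +e2, X_5=(5, 4)
t=5: X=(5, 4), d=2 → +e2, X_6=(5, 5)
t=6: X=(5, 5), d=1 → -e1, X_7=(4, 5)
t=7: X=(4, 5), d=0 → +e1, X_8=(5, 5)
t=8: X=(5, 5), d=1 → -e1, X_9=(4, 5)
t=9: X=(4, 5), d=3 → -e2, X_10=(4, 4)
t=10: X=(4, 4), d=2 → +e2, X_11=(4, 5)
t=11: X=(4, 5), d=2 → +e2, X_12=(4, 6)
t=12: X=(4, 6), d=0 → +e1, X_13=(5, 6)
t=13: X=(5, 6), d=2 → +e2, X_14=(5, 7)
t=14: X=(5, 7), d=0 → +e1, X_15=(6, 7)
t=15: X=(6, 7), d=2 → +e2, X_16=(6, 8)
t=16: X=(6, 8), d=3 → -e2, X_17=(6, 7)
t=17: X=(6, 7), d=0 → +e1, X_18=(7, 7)
t=18: X=(7, 7), d=1 → -e1, X_19=(6, 7)

(6, 7)


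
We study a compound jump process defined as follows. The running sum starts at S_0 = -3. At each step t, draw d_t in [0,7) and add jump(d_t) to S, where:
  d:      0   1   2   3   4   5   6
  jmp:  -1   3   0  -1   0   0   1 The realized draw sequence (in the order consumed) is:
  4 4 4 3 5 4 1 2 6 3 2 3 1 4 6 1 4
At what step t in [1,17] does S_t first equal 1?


t=0: S=-3, d=4, jump=0, S_1=-3
t=1: S=-3, d=4, jump=0, S_2=-3
t=2: S=-3, d=4, jump=0, S_3=-3
t=3: S=-3, d=3, jump=-1, S_4=-4
t=4: S=-4, d=5, jump=0, S_5=-4
t=5: S=-4, d=4, jump=0, S_6=-4
t=6: S=-4, d=1, jump=3, S_7=-1
t=7: S=-1, d=2, jump=0, S_8=-1
t=8: S=-1, d=6, jump=1, S_9=0
t=9: S=0, d=3, jump=-1, S_10=-1
t=10: S=-1, d=2, jump=0, S_11=-1
t=11: S=-1, d=3, jump=-1, S_12=-2
t=12: S=-2, d=1, jump=3, S_13=1
t=13: S=1, d=4, jump=0, S_14=1
t=14: S=1, d=6, jump=1, S_15=2
t=15: S=2, d=1, jump=3, S_16=5
t=16: S=5, d=4, jump=0, S_17=5

13


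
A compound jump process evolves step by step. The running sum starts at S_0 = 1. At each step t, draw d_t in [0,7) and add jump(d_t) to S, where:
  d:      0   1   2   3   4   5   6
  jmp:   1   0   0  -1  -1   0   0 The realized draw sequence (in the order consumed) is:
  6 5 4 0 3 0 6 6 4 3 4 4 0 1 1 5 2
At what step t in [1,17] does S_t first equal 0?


3

t=0: S=1, d=6, jump=0, S_1=1
t=1: S=1, d=5, jump=0, S_2=1
t=2: S=1, d=4, jump=-1, S_3=0
t=3: S=0, d=0, jump=1, S_4=1
t=4: S=1, d=3, jump=-1, S_5=0
t=5: S=0, d=0, jump=1, S_6=1
t=6: S=1, d=6, jump=0, S_7=1
t=7: S=1, d=6, jump=0, S_8=1
t=8: S=1, d=4, jump=-1, S_9=0
t=9: S=0, d=3, jump=-1, S_10=-1
t=10: S=-1, d=4, jump=-1, S_11=-2
t=11: S=-2, d=4, jump=-1, S_12=-3
t=12: S=-3, d=0, jump=1, S_13=-2
t=13: S=-2, d=1, jump=0, S_14=-2
t=14: S=-2, d=1, jump=0, S_15=-2
t=15: S=-2, d=5, jump=0, S_16=-2
t=16: S=-2, d=2, jump=0, S_17=-2


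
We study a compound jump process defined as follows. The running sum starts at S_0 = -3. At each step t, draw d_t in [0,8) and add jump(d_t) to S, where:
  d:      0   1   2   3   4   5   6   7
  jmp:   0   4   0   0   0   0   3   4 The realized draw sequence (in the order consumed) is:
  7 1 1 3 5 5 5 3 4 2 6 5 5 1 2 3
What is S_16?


16

t=0: S=-3, d=7, jump=4, S_1=1
t=1: S=1, d=1, jump=4, S_2=5
t=2: S=5, d=1, jump=4, S_3=9
t=3: S=9, d=3, jump=0, S_4=9
t=4: S=9, d=5, jump=0, S_5=9
t=5: S=9, d=5, jump=0, S_6=9
t=6: S=9, d=5, jump=0, S_7=9
t=7: S=9, d=3, jump=0, S_8=9
t=8: S=9, d=4, jump=0, S_9=9
t=9: S=9, d=2, jump=0, S_10=9
t=10: S=9, d=6, jump=3, S_11=12
t=11: S=12, d=5, jump=0, S_12=12
t=12: S=12, d=5, jump=0, S_13=12
t=13: S=12, d=1, jump=4, S_14=16
t=14: S=16, d=2, jump=0, S_15=16
t=15: S=16, d=3, jump=0, S_16=16


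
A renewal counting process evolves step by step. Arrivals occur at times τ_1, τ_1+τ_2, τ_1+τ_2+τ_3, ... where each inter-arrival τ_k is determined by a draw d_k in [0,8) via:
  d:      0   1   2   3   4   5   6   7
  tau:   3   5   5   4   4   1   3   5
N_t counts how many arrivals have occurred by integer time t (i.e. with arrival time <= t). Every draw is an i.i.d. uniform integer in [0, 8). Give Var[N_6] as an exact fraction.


Inter-arrival values over d=0..7: [3, 5, 5, 4, 4, 1, 3, 5]
Each d has probability 1/8, so the pmf of τ is: f(1) = 1/8, f(3) = 1/4, f(4) = 1/4, f(5) = 3/8
Let p_n(j) = P(N_n = j), with p_0 = [1]. Condition on τ_1: p_n(0) = P(τ > n), and for j >= 1, p_n(j) = Σ_{k<=n} f(k)·p_{n−k}(j−1)
p_1 = [7/8, 1/8]  (j = 0..1)
p_2 = [7/8, 7/64, 1/64]  (j = 0..2)
p_3 = [5/8, 23/64, 7/512, 1/512]  (j = 0..3)
p_4 = [3/8, 35/64, 39/512, 7/4096, 1/4096]  (j = 0..4)
p_5 = [0, 55/64, 65/512, 55/4096, 7/32768, 1/32768]  (j = 0..5)
p_6 = [0, 45/64, 139/512, 95/4096, 71/32768, 7/262144, 1/262144]  (j = 0..6)
E[N_6] = Σ j·p_6(j) = 347209/262144;  E[N_6²] = Σ j²·p_6(j) = 533011/262144
Var[N_6] = 533011/262144 − (347209/262144)² = 19171545903/68719476736

19171545903/68719476736


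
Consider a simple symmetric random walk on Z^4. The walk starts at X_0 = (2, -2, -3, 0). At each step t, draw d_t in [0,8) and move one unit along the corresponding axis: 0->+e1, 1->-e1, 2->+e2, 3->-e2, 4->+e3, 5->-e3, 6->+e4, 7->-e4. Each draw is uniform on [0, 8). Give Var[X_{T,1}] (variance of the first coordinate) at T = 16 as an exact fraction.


Outcome values over d=0..7: [1, -1, 0, 0, 0, 0, 0, 0]
Σy = 0, Σy² = 2, M = 8
μ = 0/8 = 0,  σ² = 2/8 − (0)² = 1/4
Independent increments: Var[X_16] = 16·σ² = 16·(1/4) = 4

4


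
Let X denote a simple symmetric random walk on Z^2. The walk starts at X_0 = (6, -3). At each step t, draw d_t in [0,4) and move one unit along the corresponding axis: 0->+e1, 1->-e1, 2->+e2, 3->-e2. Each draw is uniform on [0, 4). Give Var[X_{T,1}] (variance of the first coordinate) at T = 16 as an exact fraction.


Outcome values over d=0..3: [1, -1, 0, 0]
Σy = 0, Σy² = 2, M = 4
μ = 0/4 = 0,  σ² = 2/4 − (0)² = 1/2
Independent increments: Var[X_16] = 16·σ² = 16·(1/2) = 8

8


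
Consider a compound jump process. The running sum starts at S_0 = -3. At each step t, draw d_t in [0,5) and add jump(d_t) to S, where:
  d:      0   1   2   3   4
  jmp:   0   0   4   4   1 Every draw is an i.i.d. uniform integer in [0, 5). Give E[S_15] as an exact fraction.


24

Outcome values over d=0..4: [0, 0, 4, 4, 1]
Σy = 9, Σy² = 33, M = 5
μ = 9/5 = 9/5,  σ² = 33/5 − (9/5)² = 84/25
E[S_15] = -3 + 15·(9/5) = 24
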